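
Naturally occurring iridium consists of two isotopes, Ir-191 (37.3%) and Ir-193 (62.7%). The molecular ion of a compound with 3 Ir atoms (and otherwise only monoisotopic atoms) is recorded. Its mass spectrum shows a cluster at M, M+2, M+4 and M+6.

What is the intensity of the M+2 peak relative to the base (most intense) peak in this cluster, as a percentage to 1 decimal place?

59.5%

Term probabilities: M 0.0519, M+2 0.2617, M+4 0.4399, M+6 0.2465. Base peak = M+4.
P(M+4) = C(3,2) × 0.373^1 × 0.627^2 = 3 × 0.3730 × 0.393129 = 0.439911 (base)
P(M+2) = C(3,1) × 0.373^2 × 0.627^1 = 3 × 0.139129 × 0.6270 = 0.261702
Relative intensity = 0.261702 / 0.439911 × 100 = 59.5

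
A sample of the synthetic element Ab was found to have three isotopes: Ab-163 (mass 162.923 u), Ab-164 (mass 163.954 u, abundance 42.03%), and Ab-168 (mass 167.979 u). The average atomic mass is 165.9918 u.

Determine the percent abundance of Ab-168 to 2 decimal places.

The remaining 57.97% is split between Ab-163 (fraction x) and Ab-168 (fraction 0.5797 − x).
Substituting: 162.923x + 167.979(0.5797 − x) = 97.0819338
(162.923 − 167.979)x = -0.2954925  ⇒  x = 0.05844, y = 0.52126
Ab-163: 5.84%, Ab-168: 52.13%.

52.13%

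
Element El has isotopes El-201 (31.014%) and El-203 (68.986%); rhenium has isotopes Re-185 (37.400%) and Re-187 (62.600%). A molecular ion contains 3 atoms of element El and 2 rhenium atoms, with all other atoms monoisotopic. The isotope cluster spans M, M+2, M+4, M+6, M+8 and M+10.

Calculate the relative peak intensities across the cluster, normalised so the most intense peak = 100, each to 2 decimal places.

Element El pattern (n=3): 0.02983138 : 0.19906632 : 0.44279322 : 0.32830908
Rhenium pattern (n=2): 0.139876 : 0.468248 : 0.391876
Convolve the two distributions (both contribute in 2-u steps):
  M: 0.02983138×0.139876 = 0.004173
  M+2: 0.02983138×0.468248 + 0.19906632×0.139876 = 0.041813
  M+4: 0.02983138×0.391876 + 0.19906632×0.468248 + 0.44279322×0.139876 = 0.166839
  M+6: 0.19906632×0.391876 + 0.44279322×0.468248 + 0.32830908×0.139876 = 0.331269
  M+8: 0.44279322×0.391876 + 0.32830908×0.468248 = 0.327250
  M+10: 0.32830908×0.391876 = 0.128656
Scale to base peak (0.331269) = 100: 1.26 : 12.62 : 50.36 : 100.00 : 98.79 : 38.84

1.26 : 12.62 : 50.36 : 100.00 : 98.79 : 38.84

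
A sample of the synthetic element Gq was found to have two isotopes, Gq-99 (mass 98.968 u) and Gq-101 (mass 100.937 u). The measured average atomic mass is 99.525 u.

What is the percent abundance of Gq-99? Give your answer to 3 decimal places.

71.712%

With x = fraction of Gq-99 (so Gq-101 is 1 − x):
98.968·x + 100.937·(1 − x) = 99.525
(98.968 − 100.937)·x = 99.525 − 100.937
x = -1.412 / -1.969 = 0.71712 → 71.712% Gq-99, 28.288% Gq-101.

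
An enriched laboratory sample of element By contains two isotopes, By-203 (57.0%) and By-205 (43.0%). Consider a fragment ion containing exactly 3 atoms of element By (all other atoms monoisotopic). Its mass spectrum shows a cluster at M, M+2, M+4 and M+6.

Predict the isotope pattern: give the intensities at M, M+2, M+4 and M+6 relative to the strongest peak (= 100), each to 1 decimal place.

44.2 : 100.0 : 75.4 : 19.0

Each By atom is independently By-203 (p = 0.570) or By-205 (q = 0.430); the cluster is the binomial expansion (p + q)^3.
P(M) = 0.570^3 = 0.185193
P(M+2) = 3 × 0.570^2 × 0.430^1 = 0.419121
P(M+4) = 3 × 0.570^1 × 0.430^2 = 0.316179
P(M+6) = 0.430^3 = 0.079507
The M+2 peak is largest (0.419121); scaling to 100 gives 44.2 : 100.0 : 75.4 : 19.0.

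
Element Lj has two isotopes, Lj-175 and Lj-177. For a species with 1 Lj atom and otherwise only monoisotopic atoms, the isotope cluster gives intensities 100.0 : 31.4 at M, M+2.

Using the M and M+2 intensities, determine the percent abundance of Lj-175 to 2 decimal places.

76.10%

Write p for the Lj-175 fraction. I(M+2)/I(M) = [C(1,1)·p^0·(1−p)] / p^1 = 1·(1−p)/p = 31.4/100.0 = 0.3140
(1−p)/p = 0.3140/1 = 0.3140  ⇒  p = 1/(1 + 0.3140) = 0.7610
Lj-175: 76.10%, Lj-177: 23.90%.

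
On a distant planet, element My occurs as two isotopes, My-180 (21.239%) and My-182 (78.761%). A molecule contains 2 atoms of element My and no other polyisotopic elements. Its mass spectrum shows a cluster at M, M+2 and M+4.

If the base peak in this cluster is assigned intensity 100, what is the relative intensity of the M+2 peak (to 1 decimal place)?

Binomial terms of (0.21239 + 0.78761)^2: M 0.0451, M+2 0.3346, M+4 0.6203 → M+4 is the base peak.
P(M+4) = C(2,2) × 0.21239^0 × 0.78761^2 = 1 × 1.0000 × 0.62032951 = 0.620330 (base)
P(M+2) = C(2,1) × 0.21239^1 × 0.78761^1 = 2 × 0.21239 × 0.78761 = 0.334561
Relative intensity = 0.334561 / 0.620330 × 100 = 53.9

53.9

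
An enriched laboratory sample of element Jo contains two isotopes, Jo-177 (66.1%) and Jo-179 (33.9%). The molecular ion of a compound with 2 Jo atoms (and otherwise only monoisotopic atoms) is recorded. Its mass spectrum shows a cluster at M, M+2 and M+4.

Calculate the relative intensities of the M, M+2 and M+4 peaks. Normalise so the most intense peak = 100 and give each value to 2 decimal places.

97.49 : 100.00 : 25.64

Each Jo atom is independently Jo-177 (p = 0.661) or Jo-179 (q = 0.339); the cluster is the binomial expansion (p + q)^2.
P(M) = 0.661^2 = 0.436921
P(M+2) = 2 × 0.661^1 × 0.339^1 = 0.448158
P(M+4) = 0.339^2 = 0.114921
The M+2 peak is largest (0.448158); scaling to 100 gives 97.49 : 100.00 : 25.64.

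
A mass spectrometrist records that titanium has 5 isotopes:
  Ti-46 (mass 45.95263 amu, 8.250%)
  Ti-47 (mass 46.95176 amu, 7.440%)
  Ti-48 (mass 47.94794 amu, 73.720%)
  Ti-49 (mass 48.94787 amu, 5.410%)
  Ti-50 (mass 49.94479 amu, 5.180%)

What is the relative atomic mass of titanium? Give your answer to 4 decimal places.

47.8667 amu

Weight each isotope mass by its fractional abundance: 0.08250 × 45.95263 + 0.07440 × 46.95176 + 0.73720 × 47.94794 + 0.05410 × 48.94787 + 0.05180 × 49.94479
= 3.791092 + 3.493211 + 35.347221 + 2.648080 + 2.587140 = 47.866744 amu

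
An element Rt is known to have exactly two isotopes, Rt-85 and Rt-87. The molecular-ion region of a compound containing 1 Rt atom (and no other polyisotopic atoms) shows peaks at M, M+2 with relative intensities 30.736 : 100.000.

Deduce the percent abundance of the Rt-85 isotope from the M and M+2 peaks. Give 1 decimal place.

If p is the fraction of Rt that is Rt-85, then I(M+2)/I(M) = [C(1,1)·p^0·(1−p)] / p^1 = 1·(1−p)/p = 100.000/30.736 = 3.2535
(1−p)/p = 3.2535/1 = 3.2535  ⇒  p = 1/(1 + 3.2535) = 0.2351
Rt-85: 23.5%, Rt-87: 76.5%.

23.5%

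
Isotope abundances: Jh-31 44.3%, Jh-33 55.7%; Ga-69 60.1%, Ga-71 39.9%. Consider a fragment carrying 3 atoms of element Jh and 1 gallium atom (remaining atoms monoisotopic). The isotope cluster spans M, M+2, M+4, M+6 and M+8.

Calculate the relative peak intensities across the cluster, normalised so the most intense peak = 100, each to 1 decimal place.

Element Jh pattern (n=3): 0.08693831 : 0.32793208 : 0.41232092 : 0.17280869
Gallium pattern (n=1): 0.6010 : 0.3990
Convolve the two distributions (both contribute in 2-u steps):
  M: 0.08693831×0.6010 = 0.052250
  M+2: 0.08693831×0.3990 + 0.32793208×0.6010 = 0.231776
  M+4: 0.32793208×0.3990 + 0.41232092×0.6010 = 0.378650
  M+6: 0.41232092×0.3990 + 0.17280869×0.6010 = 0.268374
  M+8: 0.17280869×0.3990 = 0.068951
Scale to base peak (0.378650) = 100: 13.8 : 61.2 : 100.0 : 70.9 : 18.2

13.8 : 61.2 : 100.0 : 70.9 : 18.2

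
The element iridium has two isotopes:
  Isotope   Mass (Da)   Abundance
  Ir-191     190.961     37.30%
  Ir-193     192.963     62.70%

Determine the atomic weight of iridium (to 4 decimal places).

192.2163 Da

Average mass = Σ (abundance × isotope mass) = 0.3730 × 190.961 + 0.6270 × 192.963
= 71.22845 + 120.98780 = 192.21625 Da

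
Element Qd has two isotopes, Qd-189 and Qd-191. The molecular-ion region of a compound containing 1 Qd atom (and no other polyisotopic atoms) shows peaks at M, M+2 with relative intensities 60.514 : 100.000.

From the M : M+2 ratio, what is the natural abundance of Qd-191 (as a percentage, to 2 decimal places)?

Let p = fractional abundance of Qd-189. I(M+2)/I(M) = [C(1,1)·p^0·(1−p)] / p^1 = 1·(1−p)/p = 100.000/60.514 = 1.6525
(1−p)/p = 1.6525/1 = 1.6525  ⇒  p = 1/(1 + 1.6525) = 0.3770
Qd-189: 37.70%, Qd-191: 62.30%.

62.30%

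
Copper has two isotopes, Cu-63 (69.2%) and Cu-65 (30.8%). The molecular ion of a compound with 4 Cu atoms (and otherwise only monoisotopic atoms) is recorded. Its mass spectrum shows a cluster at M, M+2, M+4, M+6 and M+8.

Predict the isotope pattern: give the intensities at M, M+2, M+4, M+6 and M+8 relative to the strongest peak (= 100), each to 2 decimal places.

The 4 Cu atoms are independent, so intensities follow the terms of (0.692 + 0.308)^4.
P(M) = 0.692^4 = 0.229311
P(M+2) = 4 × 0.692^3 × 0.308^1 = 0.408253
P(M+4) = 6 × 0.692^2 × 0.308^2 = 0.272562
P(M+6) = 4 × 0.692^1 × 0.308^3 = 0.080876
P(M+8) = 0.308^4 = 0.008999
The M+2 peak is largest (0.408253); scaling to 100 gives 56.17 : 100.00 : 66.76 : 19.81 : 2.20.

56.17 : 100.00 : 66.76 : 19.81 : 2.20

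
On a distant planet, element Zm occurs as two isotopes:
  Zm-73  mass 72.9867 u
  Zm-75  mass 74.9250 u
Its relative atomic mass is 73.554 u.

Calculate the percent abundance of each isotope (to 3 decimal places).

Zm-73: 70.732%, Zm-75: 29.268%

Let x be the fractional abundance of Zm-73; then Zm-75 has abundance 1 − x.
72.9867·x + 74.9250·(1 − x) = 73.554
(72.9867 − 74.9250)·x = 73.554 − 74.9250
x = -1.3710 / -1.9383 = 0.70732 → 70.732% Zm-73, 29.268% Zm-75.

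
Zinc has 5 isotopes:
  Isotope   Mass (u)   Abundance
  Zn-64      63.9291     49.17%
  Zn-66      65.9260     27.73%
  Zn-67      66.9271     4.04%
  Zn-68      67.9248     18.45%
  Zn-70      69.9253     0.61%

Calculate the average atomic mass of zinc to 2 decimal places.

65.38 u

The abundance-weighted mean is 0.4917 × 63.9291 + 0.2773 × 65.9260 + 0.0404 × 66.9271 + 0.1845 × 67.9248 + 0.0061 × 69.9253
= 31.43394 + 18.28128 + 2.70385 + 12.53213 + 0.42654 = 65.37774 u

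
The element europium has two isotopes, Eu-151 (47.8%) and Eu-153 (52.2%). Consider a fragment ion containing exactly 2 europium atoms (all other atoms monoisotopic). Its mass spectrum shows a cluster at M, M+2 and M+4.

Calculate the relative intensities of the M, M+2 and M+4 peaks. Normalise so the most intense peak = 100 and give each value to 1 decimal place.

45.8 : 100.0 : 54.6

Each Eu atom is independently Eu-151 (p = 0.478) or Eu-153 (q = 0.522); the cluster is the binomial expansion (p + q)^2.
P(M) = 0.478^2 = 0.228484
P(M+2) = 2 × 0.478^1 × 0.522^1 = 0.499032
P(M+4) = 0.522^2 = 0.272484
The M+2 peak is largest (0.499032); scaling to 100 gives 45.8 : 100.0 : 54.6.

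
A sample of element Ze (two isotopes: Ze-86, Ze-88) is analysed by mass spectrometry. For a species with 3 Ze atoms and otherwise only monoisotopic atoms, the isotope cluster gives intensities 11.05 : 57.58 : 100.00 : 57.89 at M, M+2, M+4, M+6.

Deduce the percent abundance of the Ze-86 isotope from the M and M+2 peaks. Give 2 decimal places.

36.54%

If p is the fraction of Ze that is Ze-86, then I(M+2)/I(M) = [C(3,1)·p^2·(1−p)] / p^3 = 3·(1−p)/p = 57.58/11.05 = 5.2109
(1−p)/p = 5.2109/3 = 1.7370  ⇒  p = 1/(1 + 1.7370) = 0.3654
Ze-86: 36.54%, Ze-88: 63.46%.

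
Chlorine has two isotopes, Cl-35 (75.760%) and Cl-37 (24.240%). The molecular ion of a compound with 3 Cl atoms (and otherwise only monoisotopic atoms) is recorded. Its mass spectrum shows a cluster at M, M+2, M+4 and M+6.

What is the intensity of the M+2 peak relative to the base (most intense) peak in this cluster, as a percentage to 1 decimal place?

Binomial terms of (0.75760 + 0.24240)^3: M 0.4348, M+2 0.4174, M+4 0.1335, M+6 0.0142 → M is the base peak.
P(M) = C(3,0) × 0.75760^3 × 0.24240^0 = 1 × 0.4348304 × 1.0000 = 0.434830 (base)
P(M+2) = C(3,1) × 0.75760^2 × 0.24240^1 = 3 × 0.57395776 × 0.2424 = 0.417382
Relative intensity = 0.417382 / 0.434830 × 100 = 96.0

96.0%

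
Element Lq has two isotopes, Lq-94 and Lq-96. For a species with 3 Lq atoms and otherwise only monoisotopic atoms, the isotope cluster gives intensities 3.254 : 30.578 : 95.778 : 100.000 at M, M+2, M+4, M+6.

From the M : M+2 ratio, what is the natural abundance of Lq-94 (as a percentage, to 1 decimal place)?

Let p = fractional abundance of Lq-94. I(M+2)/I(M) = [C(3,1)·p^2·(1−p)] / p^3 = 3·(1−p)/p = 30.578/3.254 = 9.3970
(1−p)/p = 9.3970/3 = 3.1323  ⇒  p = 1/(1 + 3.1323) = 0.2420
Lq-94: 24.2%, Lq-96: 75.8%.

24.2%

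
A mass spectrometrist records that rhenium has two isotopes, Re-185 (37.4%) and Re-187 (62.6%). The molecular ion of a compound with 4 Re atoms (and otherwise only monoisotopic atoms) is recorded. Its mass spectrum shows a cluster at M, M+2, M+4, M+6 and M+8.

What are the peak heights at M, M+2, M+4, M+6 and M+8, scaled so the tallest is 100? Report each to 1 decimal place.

Each Re atom is independently Re-185 (p = 0.374) or Re-187 (q = 0.626); the cluster is the binomial expansion (p + q)^4.
P(M) = 0.374^4 = 0.019565
P(M+2) = 4 × 0.374^3 × 0.626^1 = 0.130993
P(M+4) = 6 × 0.374^2 × 0.626^2 = 0.328884
P(M+6) = 4 × 0.374^1 × 0.626^3 = 0.366990
P(M+8) = 0.626^4 = 0.153567
The M+6 peak is largest (0.366990); scaling to 100 gives 5.3 : 35.7 : 89.6 : 100.0 : 41.8.

5.3 : 35.7 : 89.6 : 100.0 : 41.8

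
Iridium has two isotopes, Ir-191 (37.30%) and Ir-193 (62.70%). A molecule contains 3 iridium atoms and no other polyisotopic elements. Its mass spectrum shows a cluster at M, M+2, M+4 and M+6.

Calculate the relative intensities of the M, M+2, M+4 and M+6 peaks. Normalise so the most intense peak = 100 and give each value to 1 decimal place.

Expanding (0.3730 + 0.6270)^3:
P(M) = 0.3730^3 = 0.051895
P(M+2) = 3 × 0.3730^2 × 0.6270^1 = 0.261702
P(M+4) = 3 × 0.3730^1 × 0.6270^2 = 0.439911
P(M+6) = 0.6270^3 = 0.246492
The M+4 peak is largest (0.439911); scaling to 100 gives 11.8 : 59.5 : 100.0 : 56.0.

11.8 : 59.5 : 100.0 : 56.0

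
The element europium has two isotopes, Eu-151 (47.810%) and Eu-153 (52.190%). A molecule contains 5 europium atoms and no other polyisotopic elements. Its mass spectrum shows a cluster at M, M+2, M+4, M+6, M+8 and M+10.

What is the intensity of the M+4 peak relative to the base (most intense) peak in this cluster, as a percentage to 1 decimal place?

(0.47810 + 0.52190)^5 gives M 0.0250, M+2 0.1363, M+4 0.2977, M+6 0.3249, M+8 0.1774, M+10 0.0387; the largest is M+6.
P(M+6) = C(5,3) × 0.47810^2 × 0.52190^3 = 10 × 0.22857961 × 0.14215492 = 0.324937 (base)
P(M+4) = C(5,2) × 0.47810^3 × 0.52190^2 = 10 × 0.10928391 × 0.27237961 = 0.297667
Relative intensity = 0.297667 / 0.324937 × 100 = 91.6

91.6%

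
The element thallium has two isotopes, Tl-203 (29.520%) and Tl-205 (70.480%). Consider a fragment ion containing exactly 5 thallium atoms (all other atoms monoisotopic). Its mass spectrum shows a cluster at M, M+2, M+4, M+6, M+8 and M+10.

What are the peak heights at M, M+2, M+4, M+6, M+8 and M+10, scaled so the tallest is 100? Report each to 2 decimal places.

Each Tl atom is independently Tl-203 (p = 0.29520) or Tl-205 (q = 0.70480); the cluster is the binomial expansion (p + q)^5.
P(M) = 0.29520^5 = 0.002242
P(M+2) = 5 × 0.29520^4 × 0.70480^1 = 0.026761
P(M+4) = 10 × 0.29520^3 × 0.70480^2 = 0.127785
P(M+6) = 10 × 0.29520^2 × 0.70480^3 = 0.305092
P(M+8) = 5 × 0.29520^1 × 0.70480^4 = 0.364208
P(M+10) = 0.70480^5 = 0.173912
The M+8 peak is largest (0.364208); scaling to 100 gives 0.62 : 7.35 : 35.09 : 83.77 : 100.00 : 47.75.

0.62 : 7.35 : 35.09 : 83.77 : 100.00 : 47.75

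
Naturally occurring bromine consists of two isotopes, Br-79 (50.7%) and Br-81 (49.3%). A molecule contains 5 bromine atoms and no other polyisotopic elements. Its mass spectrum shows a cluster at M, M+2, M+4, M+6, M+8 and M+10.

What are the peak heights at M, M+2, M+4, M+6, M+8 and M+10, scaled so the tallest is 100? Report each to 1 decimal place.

Expanding (0.507 + 0.493)^5:
P(M) = 0.507^5 = 0.033500
P(M+2) = 5 × 0.507^4 × 0.493^1 = 0.162873
P(M+4) = 10 × 0.507^3 × 0.493^2 = 0.316751
P(M+6) = 10 × 0.507^2 × 0.493^3 = 0.308004
P(M+8) = 5 × 0.507^1 × 0.493^4 = 0.149750
P(M+10) = 0.493^5 = 0.029123
The M+4 peak is largest (0.316751); scaling to 100 gives 10.6 : 51.4 : 100.0 : 97.2 : 47.3 : 9.2.

10.6 : 51.4 : 100.0 : 97.2 : 47.3 : 9.2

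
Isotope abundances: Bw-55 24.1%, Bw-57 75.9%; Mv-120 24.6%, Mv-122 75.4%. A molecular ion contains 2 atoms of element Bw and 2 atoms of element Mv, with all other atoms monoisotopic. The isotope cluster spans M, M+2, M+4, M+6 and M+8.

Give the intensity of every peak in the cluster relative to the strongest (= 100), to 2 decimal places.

0.83 : 10.36 : 48.28 : 100.00 : 77.67

Element Bw pattern (n=2): 0.058081 : 0.365838 : 0.576081
Element Mv pattern (n=2): 0.060516 : 0.370968 : 0.568516
Convolve the two distributions (both contribute in 2-u steps):
  M: 0.058081×0.060516 = 0.003515
  M+2: 0.058081×0.370968 + 0.365838×0.060516 = 0.043685
  M+4: 0.058081×0.568516 + 0.365838×0.370968 + 0.576081×0.060516 = 0.203596
  M+6: 0.365838×0.568516 + 0.576081×0.370968 = 0.421692
  M+8: 0.576081×0.568516 = 0.327511
Scale to base peak (0.421692) = 100: 0.83 : 10.36 : 48.28 : 100.00 : 77.67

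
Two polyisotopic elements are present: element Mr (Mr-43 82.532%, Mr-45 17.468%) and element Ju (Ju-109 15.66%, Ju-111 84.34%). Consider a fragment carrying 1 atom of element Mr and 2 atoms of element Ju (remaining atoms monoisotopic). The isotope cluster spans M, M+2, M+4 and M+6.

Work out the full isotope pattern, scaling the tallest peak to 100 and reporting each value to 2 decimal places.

Element Mr pattern (n=1): 0.82532 : 0.17468
Element Ju pattern (n=2): 0.02452356 : 0.26415288 : 0.71132356
Convolve the two distributions (both contribute in 2-u steps):
  M: 0.82532×0.02452356 = 0.020240
  M+2: 0.82532×0.26415288 + 0.17468×0.02452356 = 0.222294
  M+4: 0.82532×0.71132356 + 0.17468×0.26415288 = 0.633212
  M+6: 0.17468×0.71132356 = 0.124254
Scale to base peak (0.633212) = 100: 3.20 : 35.11 : 100.00 : 19.62

3.20 : 35.11 : 100.00 : 19.62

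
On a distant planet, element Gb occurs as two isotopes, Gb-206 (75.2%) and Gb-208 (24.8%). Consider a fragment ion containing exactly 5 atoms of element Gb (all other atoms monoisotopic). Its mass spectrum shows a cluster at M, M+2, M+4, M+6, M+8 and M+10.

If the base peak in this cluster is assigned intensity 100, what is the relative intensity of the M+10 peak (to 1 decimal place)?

0.2

(0.752 + 0.248)^5 gives M 0.2405, M+2 0.3965, M+4 0.2616, M+6 0.0863, M+8 0.0142, M+10 0.0009; the largest is M+2.
P(M+2) = C(5,1) × 0.752^4 × 0.248^1 = 5 × 0.31979477 × 0.2480 = 0.396546 (base)
P(M+10) = C(5,5) × 0.752^0 × 0.248^5 = 1 × 1.0000 × 0.00093812 = 0.000938
Relative intensity = 0.000938 / 0.396546 × 100 = 0.2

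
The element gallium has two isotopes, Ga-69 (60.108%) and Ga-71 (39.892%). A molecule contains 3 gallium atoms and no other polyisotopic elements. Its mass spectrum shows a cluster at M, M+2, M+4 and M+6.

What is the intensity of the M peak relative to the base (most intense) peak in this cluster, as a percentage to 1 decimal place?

Term probabilities: M 0.2172, M+2 0.4324, M+4 0.2870, M+6 0.0635. Base peak = M+2.
P(M+2) = C(3,1) × 0.60108^2 × 0.39892^1 = 3 × 0.36129717 × 0.39892 = 0.432386 (base)
P(M) = C(3,0) × 0.60108^3 × 0.39892^0 = 1 × 0.2171685 × 1.0000 = 0.217169
Relative intensity = 0.217169 / 0.432386 × 100 = 50.2

50.2%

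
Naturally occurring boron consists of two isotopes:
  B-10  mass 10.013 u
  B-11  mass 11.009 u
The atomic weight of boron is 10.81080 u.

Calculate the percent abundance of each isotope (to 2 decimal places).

With x = fraction of B-10 (so B-11 is 1 − x):
10.013·x + 11.009·(1 − x) = 10.81080
(10.013 − 11.009)·x = 10.81080 − 11.009
x = -0.19820 / -0.996 = 0.19900 → 19.90% B-10, 80.10% B-11.

B-10: 19.90%, B-11: 80.10%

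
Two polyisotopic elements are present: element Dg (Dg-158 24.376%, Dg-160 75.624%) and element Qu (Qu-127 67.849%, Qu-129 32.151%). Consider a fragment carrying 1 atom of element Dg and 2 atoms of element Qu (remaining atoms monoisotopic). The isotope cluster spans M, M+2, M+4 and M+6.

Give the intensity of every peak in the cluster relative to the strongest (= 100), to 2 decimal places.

Element Dg pattern (n=1): 0.24376 : 0.75624
Element Qu pattern (n=2): 0.46034868 : 0.43628264 : 0.10336868
Convolve the two distributions (both contribute in 2-u steps):
  M: 0.24376×0.46034868 = 0.112215
  M+2: 0.24376×0.43628264 + 0.75624×0.46034868 = 0.454482
  M+4: 0.24376×0.10336868 + 0.75624×0.43628264 = 0.355132
  M+6: 0.75624×0.10336868 = 0.078172
Scale to base peak (0.454482) = 100: 24.69 : 100.00 : 78.14 : 17.20

24.69 : 100.00 : 78.14 : 17.20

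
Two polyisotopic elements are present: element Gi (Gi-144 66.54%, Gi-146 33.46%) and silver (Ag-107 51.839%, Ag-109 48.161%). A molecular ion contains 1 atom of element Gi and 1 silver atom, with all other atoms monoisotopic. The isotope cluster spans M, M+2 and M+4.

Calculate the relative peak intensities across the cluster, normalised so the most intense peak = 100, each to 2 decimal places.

Element Gi pattern (n=1): 0.6654 : 0.3346
Silver pattern (n=1): 0.51839 : 0.48161
Convolve the two distributions (both contribute in 2-u steps):
  M: 0.6654×0.51839 = 0.344937
  M+2: 0.6654×0.48161 + 0.3346×0.51839 = 0.493917
  M+4: 0.3346×0.48161 = 0.161147
Scale to base peak (0.493917) = 100: 69.84 : 100.00 : 32.63

69.84 : 100.00 : 32.63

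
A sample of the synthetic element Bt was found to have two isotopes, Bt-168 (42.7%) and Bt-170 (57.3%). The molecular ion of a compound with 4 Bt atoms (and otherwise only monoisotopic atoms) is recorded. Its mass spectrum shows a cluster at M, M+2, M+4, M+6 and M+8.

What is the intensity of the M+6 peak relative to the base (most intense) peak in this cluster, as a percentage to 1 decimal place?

89.5%

(0.427 + 0.573)^4 gives M 0.0332, M+2 0.1784, M+4 0.3592, M+6 0.3213, M+8 0.1078; the largest is M+4.
P(M+4) = C(4,2) × 0.427^2 × 0.573^2 = 6 × 0.182329 × 0.328329 = 0.359183 (base)
P(M+6) = C(4,3) × 0.427^1 × 0.573^3 = 4 × 0.4270 × 0.18813252 = 0.321330
Relative intensity = 0.321330 / 0.359183 × 100 = 89.5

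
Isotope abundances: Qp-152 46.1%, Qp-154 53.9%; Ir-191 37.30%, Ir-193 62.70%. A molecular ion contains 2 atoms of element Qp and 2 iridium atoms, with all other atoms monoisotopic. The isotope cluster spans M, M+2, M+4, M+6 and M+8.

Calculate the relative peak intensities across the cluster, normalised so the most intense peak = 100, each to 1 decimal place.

8.3 : 47.3 : 100.0 : 92.9 : 32.0

Element Qp pattern (n=2): 0.212521 : 0.496958 : 0.290521
Iridium pattern (n=2): 0.139129 : 0.467742 : 0.393129
Convolve the two distributions (both contribute in 2-u steps):
  M: 0.212521×0.139129 = 0.029568
  M+2: 0.212521×0.467742 + 0.496958×0.139129 = 0.168546
  M+4: 0.212521×0.393129 + 0.496958×0.467742 + 0.290521×0.139129 = 0.356416
  M+6: 0.496958×0.393129 + 0.290521×0.467742 = 0.331257
  M+8: 0.290521×0.393129 = 0.114212
Scale to base peak (0.356416) = 100: 8.3 : 47.3 : 100.0 : 92.9 : 32.0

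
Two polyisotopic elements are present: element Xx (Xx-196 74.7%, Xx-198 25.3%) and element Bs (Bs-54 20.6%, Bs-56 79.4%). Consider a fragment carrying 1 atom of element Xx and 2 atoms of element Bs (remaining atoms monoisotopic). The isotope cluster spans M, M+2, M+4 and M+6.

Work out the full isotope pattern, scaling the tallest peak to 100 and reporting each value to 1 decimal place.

5.7 : 46.1 : 100.0 : 28.8

Element Xx pattern (n=1): 0.7470 : 0.2530
Element Bs pattern (n=2): 0.042436 : 0.327128 : 0.630436
Convolve the two distributions (both contribute in 2-u steps):
  M: 0.7470×0.042436 = 0.031700
  M+2: 0.7470×0.327128 + 0.2530×0.042436 = 0.255101
  M+4: 0.7470×0.630436 + 0.2530×0.327128 = 0.553699
  M+6: 0.2530×0.630436 = 0.159500
Scale to base peak (0.553699) = 100: 5.7 : 46.1 : 100.0 : 28.8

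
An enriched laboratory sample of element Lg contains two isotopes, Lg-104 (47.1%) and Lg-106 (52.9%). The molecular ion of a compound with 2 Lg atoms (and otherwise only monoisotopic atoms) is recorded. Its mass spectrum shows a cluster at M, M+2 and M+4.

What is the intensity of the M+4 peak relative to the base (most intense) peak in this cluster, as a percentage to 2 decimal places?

Term probabilities: M 0.2218, M+2 0.4983, M+4 0.2798. Base peak = M+2.
P(M+2) = C(2,1) × 0.471^1 × 0.529^1 = 2 × 0.4710 × 0.5290 = 0.498318 (base)
P(M+4) = C(2,2) × 0.471^0 × 0.529^2 = 1 × 1.0000 × 0.279841 = 0.279841
Relative intensity = 0.279841 / 0.498318 × 100 = 56.16

56.16%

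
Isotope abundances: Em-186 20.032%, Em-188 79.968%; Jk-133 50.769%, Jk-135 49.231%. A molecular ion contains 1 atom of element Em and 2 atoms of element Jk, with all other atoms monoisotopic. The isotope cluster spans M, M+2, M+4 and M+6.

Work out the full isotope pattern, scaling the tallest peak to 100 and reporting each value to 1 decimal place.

Element Em pattern (n=1): 0.20032 : 0.79968
Element Jk pattern (n=2): 0.25774914 : 0.49988173 : 0.24236914
Convolve the two distributions (both contribute in 2-u steps):
  M: 0.20032×0.25774914 = 0.051632
  M+2: 0.20032×0.49988173 + 0.79968×0.25774914 = 0.306253
  M+4: 0.20032×0.24236914 + 0.79968×0.49988173 = 0.448297
  M+6: 0.79968×0.24236914 = 0.193818
Scale to base peak (0.448297) = 100: 11.5 : 68.3 : 100.0 : 43.2

11.5 : 68.3 : 100.0 : 43.2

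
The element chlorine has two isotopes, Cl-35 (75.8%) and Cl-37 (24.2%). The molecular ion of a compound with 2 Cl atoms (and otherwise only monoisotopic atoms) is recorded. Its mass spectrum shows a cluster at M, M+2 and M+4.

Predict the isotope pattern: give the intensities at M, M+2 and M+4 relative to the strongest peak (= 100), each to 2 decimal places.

100.00 : 63.85 : 10.19

Expanding (0.758 + 0.242)^2:
P(M) = 0.758^2 = 0.574564
P(M+2) = 2 × 0.758^1 × 0.242^1 = 0.366872
P(M+4) = 0.242^2 = 0.058564
The M peak is largest (0.574564); scaling to 100 gives 100.00 : 63.85 : 10.19.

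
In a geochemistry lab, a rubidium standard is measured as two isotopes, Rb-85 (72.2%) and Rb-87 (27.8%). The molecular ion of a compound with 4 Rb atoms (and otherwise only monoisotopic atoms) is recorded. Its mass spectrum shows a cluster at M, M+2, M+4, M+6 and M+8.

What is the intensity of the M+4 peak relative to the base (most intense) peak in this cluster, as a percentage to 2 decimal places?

Binomial terms of (0.722 + 0.278)^4: M 0.2717, M+2 0.4185, M+4 0.2417, M+6 0.0620, M+8 0.0060 → M+2 is the base peak.
P(M+2) = C(4,1) × 0.722^3 × 0.278^1 = 4 × 0.37636705 × 0.2780 = 0.418520 (base)
P(M+4) = C(4,2) × 0.722^2 × 0.278^2 = 6 × 0.521284 × 0.077284 = 0.241721
Relative intensity = 0.241721 / 0.418520 × 100 = 57.76

57.76%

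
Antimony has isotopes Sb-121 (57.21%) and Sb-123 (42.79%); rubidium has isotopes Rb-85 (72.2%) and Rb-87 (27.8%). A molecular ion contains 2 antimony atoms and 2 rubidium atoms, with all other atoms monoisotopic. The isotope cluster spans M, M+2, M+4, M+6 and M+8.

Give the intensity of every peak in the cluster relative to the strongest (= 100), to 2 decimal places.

44.13 : 100.00 : 82.07 : 28.80 : 3.66

Antimony pattern (n=2): 0.32729841 : 0.48960318 : 0.18309841
Rubidium pattern (n=2): 0.521284 : 0.401432 : 0.077284
Convolve the two distributions (both contribute in 2-u steps):
  M: 0.32729841×0.521284 = 0.170615
  M+2: 0.32729841×0.401432 + 0.48960318×0.521284 = 0.386610
  M+4: 0.32729841×0.077284 + 0.48960318×0.401432 + 0.18309841×0.521284 = 0.317284
  M+6: 0.48960318×0.077284 + 0.18309841×0.401432 = 0.111340
  M+8: 0.18309841×0.077284 = 0.014151
Scale to base peak (0.386610) = 100: 44.13 : 100.00 : 82.07 : 28.80 : 3.66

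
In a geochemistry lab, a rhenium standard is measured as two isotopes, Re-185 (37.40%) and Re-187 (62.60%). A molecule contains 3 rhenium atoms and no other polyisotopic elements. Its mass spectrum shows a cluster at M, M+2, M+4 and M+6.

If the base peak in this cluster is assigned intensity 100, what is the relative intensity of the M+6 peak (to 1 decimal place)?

Binomial terms of (0.3740 + 0.6260)^3: M 0.0523, M+2 0.2627, M+4 0.4397, M+6 0.2453 → M+4 is the base peak.
P(M+4) = C(3,2) × 0.3740^1 × 0.6260^2 = 3 × 0.3740 × 0.391876 = 0.439685 (base)
P(M+6) = C(3,3) × 0.3740^0 × 0.6260^3 = 1 × 1.0000 × 0.24531438 = 0.245314
Relative intensity = 0.245314 / 0.439685 × 100 = 55.8

55.8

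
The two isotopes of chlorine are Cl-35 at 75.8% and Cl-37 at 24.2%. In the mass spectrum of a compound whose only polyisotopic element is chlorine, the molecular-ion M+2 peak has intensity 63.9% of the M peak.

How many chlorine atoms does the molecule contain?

2

For n independent Cl atoms, I(M+2)/I(M) = n · (abundance Cl-37) / (abundance Cl-35) = n · 0.242/0.758.
n = 0.639 × 0.758/0.242 = 2.00 ≈ 2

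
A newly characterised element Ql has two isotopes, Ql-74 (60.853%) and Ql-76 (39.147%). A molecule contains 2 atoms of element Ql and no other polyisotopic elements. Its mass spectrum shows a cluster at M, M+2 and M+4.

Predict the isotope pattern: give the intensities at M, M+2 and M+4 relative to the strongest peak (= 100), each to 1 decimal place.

77.7 : 100.0 : 32.2

Each Ql atom is independently Ql-74 (p = 0.60853) or Ql-76 (q = 0.39147); the cluster is the binomial expansion (p + q)^2.
P(M) = 0.60853^2 = 0.370309
P(M+2) = 2 × 0.60853^1 × 0.39147^1 = 0.476442
P(M+4) = 0.39147^2 = 0.153249
The M+2 peak is largest (0.476442); scaling to 100 gives 77.7 : 100.0 : 32.2.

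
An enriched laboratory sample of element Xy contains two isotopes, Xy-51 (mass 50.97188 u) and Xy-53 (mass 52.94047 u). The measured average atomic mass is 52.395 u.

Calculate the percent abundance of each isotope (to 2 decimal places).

With x = fraction of Xy-51 (so Xy-53 is 1 − x):
50.97188·x + 52.94047·(1 − x) = 52.395
(50.97188 − 52.94047)·x = 52.395 − 52.94047
x = -0.54547 / -1.96859 = 0.27709 → 27.71% Xy-51, 72.29% Xy-53.

Xy-51: 27.71%, Xy-53: 72.29%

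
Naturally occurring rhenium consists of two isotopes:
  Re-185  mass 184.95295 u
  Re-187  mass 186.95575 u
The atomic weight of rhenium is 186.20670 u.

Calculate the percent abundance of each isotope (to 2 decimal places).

Re-185: 37.40%, Re-187: 62.60%

Let x be the fractional abundance of Re-185; then Re-187 has abundance 1 − x.
184.95295·x + 186.95575·(1 − x) = 186.20670
(184.95295 − 186.95575)·x = 186.20670 − 186.95575
x = -0.74905 / -2.00280 = 0.37400 → 37.40% Re-185, 62.60% Re-187.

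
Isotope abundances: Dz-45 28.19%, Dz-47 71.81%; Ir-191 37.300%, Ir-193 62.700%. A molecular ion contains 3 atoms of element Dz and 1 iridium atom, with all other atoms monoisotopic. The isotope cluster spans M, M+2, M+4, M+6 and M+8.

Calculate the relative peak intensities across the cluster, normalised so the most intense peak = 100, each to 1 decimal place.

2.0 : 18.9 : 65.6 : 100.0 : 56.4

Element Dz pattern (n=3): 0.02240192 : 0.17119707 : 0.4361001 : 0.37030091
Iridium pattern (n=1): 0.3730 : 0.6270
Convolve the two distributions (both contribute in 2-u steps):
  M: 0.02240192×0.3730 = 0.008356
  M+2: 0.02240192×0.6270 + 0.17119707×0.3730 = 0.077903
  M+4: 0.17119707×0.6270 + 0.4361001×0.3730 = 0.270006
  M+6: 0.4361001×0.6270 + 0.37030091×0.3730 = 0.411557
  M+8: 0.37030091×0.6270 = 0.232179
Scale to base peak (0.411557) = 100: 2.0 : 18.9 : 65.6 : 100.0 : 56.4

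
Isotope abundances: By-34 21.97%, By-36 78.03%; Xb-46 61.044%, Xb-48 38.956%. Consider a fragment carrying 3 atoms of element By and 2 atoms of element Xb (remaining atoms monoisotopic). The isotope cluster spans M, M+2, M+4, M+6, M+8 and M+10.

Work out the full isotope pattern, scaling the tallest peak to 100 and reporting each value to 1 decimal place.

Element By pattern (n=3): 0.0106045 : 0.11299077 : 0.40130496 : 0.47509977
Element Xb pattern (n=2): 0.37263699 : 0.47560601 : 0.15175699
Convolve the two distributions (both contribute in 2-u steps):
  M: 0.0106045×0.37263699 = 0.003952
  M+2: 0.0106045×0.47560601 + 0.11299077×0.37263699 = 0.047148
  M+4: 0.0106045×0.15175699 + 0.11299077×0.47560601 + 0.40130496×0.37263699 = 0.204889
  M+6: 0.11299077×0.15175699 + 0.40130496×0.47560601 + 0.47509977×0.37263699 = 0.385050
  M+8: 0.40130496×0.15175699 + 0.47509977×0.47560601 = 0.286861
  M+10: 0.47509977×0.15175699 = 0.072100
Scale to base peak (0.385050) = 100: 1.0 : 12.2 : 53.2 : 100.0 : 74.5 : 18.7

1.0 : 12.2 : 53.2 : 100.0 : 74.5 : 18.7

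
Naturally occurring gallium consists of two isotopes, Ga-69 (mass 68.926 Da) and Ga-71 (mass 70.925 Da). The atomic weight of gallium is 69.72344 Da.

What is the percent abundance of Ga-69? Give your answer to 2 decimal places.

Let x be the fractional abundance of Ga-69; then Ga-71 has abundance 1 − x.
68.926·x + 70.925·(1 − x) = 69.72344
(68.926 − 70.925)·x = 69.72344 − 70.925
x = -1.20156 / -1.999 = 0.60108 → 60.11% Ga-69, 39.89% Ga-71.

60.11%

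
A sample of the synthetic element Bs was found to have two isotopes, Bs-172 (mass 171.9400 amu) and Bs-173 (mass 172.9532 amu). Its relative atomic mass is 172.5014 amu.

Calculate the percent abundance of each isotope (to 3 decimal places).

Let x be the fractional abundance of Bs-172; then Bs-173 has abundance 1 − x.
171.9400·x + 172.9532·(1 − x) = 172.5014
(171.9400 − 172.9532)·x = 172.5014 − 172.9532
x = -0.4518 / -1.0132 = 0.44591 → 44.591% Bs-172, 55.409% Bs-173.

Bs-172: 44.591%, Bs-173: 55.409%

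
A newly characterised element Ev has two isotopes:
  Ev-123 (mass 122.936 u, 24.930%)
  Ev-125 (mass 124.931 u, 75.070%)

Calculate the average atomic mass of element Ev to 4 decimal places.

124.4336 u

Weight each isotope mass by its fractional abundance: 0.24930 × 122.936 + 0.75070 × 124.931
= 30.64794 + 93.78570 = 124.43364 u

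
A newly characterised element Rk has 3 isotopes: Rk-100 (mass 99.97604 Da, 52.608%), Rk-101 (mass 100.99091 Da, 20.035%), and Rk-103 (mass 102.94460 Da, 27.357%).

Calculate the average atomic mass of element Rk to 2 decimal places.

100.99 Da

The abundance-weighted mean is 0.52608 × 99.97604 + 0.20035 × 100.99091 + 0.27357 × 102.94460
= 52.595395 + 20.233529 + 28.162554 = 100.991478 Da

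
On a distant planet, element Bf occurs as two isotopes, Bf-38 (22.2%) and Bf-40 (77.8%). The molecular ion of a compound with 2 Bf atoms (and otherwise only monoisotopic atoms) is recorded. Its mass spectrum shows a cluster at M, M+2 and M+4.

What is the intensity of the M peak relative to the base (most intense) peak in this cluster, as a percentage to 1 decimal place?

8.1%

(0.222 + 0.778)^2 gives M 0.0493, M+2 0.3454, M+4 0.6053; the largest is M+4.
P(M+4) = C(2,2) × 0.222^0 × 0.778^2 = 1 × 1.0000 × 0.605284 = 0.605284 (base)
P(M) = C(2,0) × 0.222^2 × 0.778^0 = 1 × 0.049284 × 1.0000 = 0.049284
Relative intensity = 0.049284 / 0.605284 × 100 = 8.1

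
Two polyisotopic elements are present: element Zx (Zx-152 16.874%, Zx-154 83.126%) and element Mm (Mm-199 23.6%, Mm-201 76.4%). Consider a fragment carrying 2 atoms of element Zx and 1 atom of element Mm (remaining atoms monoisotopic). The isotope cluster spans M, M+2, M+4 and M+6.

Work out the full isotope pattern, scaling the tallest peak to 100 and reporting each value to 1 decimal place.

Element Zx pattern (n=2): 0.02847319 : 0.28053362 : 0.69099319
Element Mm pattern (n=1): 0.2360 : 0.7640
Convolve the two distributions (both contribute in 2-u steps):
  M: 0.02847319×0.2360 = 0.006720
  M+2: 0.02847319×0.7640 + 0.28053362×0.2360 = 0.087959
  M+4: 0.28053362×0.7640 + 0.69099319×0.2360 = 0.377402
  M+6: 0.69099319×0.7640 = 0.527919
Scale to base peak (0.527919) = 100: 1.3 : 16.7 : 71.5 : 100.0

1.3 : 16.7 : 71.5 : 100.0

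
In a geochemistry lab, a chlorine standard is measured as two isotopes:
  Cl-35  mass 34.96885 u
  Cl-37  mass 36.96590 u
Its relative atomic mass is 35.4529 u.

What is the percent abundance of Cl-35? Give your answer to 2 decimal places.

Let x be the fractional abundance of Cl-35; then Cl-37 has abundance 1 − x.
34.96885·x + 36.96590·(1 − x) = 35.4529
(34.96885 − 36.96590)·x = 35.4529 − 36.96590
x = -1.51300 / -1.99705 = 0.75762 → 75.76% Cl-35, 24.24% Cl-37.

75.76%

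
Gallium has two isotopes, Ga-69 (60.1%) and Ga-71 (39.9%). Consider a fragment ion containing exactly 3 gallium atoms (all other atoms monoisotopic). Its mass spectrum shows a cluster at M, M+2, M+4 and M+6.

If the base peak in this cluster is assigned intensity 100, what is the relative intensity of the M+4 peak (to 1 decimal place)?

Term probabilities: M 0.2171, M+2 0.4324, M+4 0.2870, M+6 0.0635. Base peak = M+2.
P(M+2) = C(3,1) × 0.601^2 × 0.399^1 = 3 × 0.361201 × 0.3990 = 0.432358 (base)
P(M+4) = C(3,2) × 0.601^1 × 0.399^2 = 3 × 0.6010 × 0.159201 = 0.287039
Relative intensity = 0.287039 / 0.432358 × 100 = 66.4

66.4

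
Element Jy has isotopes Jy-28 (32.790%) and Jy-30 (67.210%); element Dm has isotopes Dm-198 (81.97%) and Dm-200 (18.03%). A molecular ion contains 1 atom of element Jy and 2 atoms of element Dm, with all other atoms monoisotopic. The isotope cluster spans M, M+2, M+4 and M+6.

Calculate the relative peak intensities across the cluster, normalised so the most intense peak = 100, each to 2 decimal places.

40.17 : 100.00 : 38.16 : 3.98

Element Jy pattern (n=1): 0.3279 : 0.6721
Element Dm pattern (n=2): 0.67190809 : 0.29558382 : 0.03250809
Convolve the two distributions (both contribute in 2-u steps):
  M: 0.3279×0.67190809 = 0.220319
  M+2: 0.3279×0.29558382 + 0.6721×0.67190809 = 0.548511
  M+4: 0.3279×0.03250809 + 0.6721×0.29558382 = 0.209321
  M+6: 0.6721×0.03250809 = 0.021849
Scale to base peak (0.548511) = 100: 40.17 : 100.00 : 38.16 : 3.98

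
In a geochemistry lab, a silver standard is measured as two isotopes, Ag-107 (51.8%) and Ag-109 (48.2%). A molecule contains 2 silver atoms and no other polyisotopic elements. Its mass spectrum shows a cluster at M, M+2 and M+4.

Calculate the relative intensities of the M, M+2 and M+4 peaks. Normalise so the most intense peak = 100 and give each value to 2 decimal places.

53.73 : 100.00 : 46.53

The 2 Ag atoms are independent, so intensities follow the terms of (0.518 + 0.482)^2.
P(M) = 0.518^2 = 0.268324
P(M+2) = 2 × 0.518^1 × 0.482^1 = 0.499352
P(M+4) = 0.482^2 = 0.232324
The M+2 peak is largest (0.499352); scaling to 100 gives 53.73 : 100.00 : 46.53.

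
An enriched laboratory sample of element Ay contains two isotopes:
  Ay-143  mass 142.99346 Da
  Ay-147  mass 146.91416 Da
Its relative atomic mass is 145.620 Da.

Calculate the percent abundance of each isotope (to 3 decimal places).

Ay-143: 33.008%, Ay-147: 66.992%

Writing the weighted mean with unknown fraction x of Ay-143:
142.99346·x + 146.91416·(1 − x) = 145.620
(142.99346 − 146.91416)·x = 145.620 − 146.91416
x = -1.29416 / -3.92070 = 0.33008 → 33.008% Ay-143, 66.992% Ay-147.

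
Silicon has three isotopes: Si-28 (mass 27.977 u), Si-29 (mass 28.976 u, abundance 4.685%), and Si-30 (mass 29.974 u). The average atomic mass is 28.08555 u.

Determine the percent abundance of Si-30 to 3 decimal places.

The remaining 95.315% is split between Si-28 (fraction x) and Si-30 (fraction 0.95315 − x).
Substituting: 27.977x + 29.974(0.95315 − x) = 26.7280244
(27.977 − 29.974)x = -1.8416937  ⇒  x = 0.92223, y = 0.03092
Si-28: 92.223%, Si-30: 3.092%.

3.092%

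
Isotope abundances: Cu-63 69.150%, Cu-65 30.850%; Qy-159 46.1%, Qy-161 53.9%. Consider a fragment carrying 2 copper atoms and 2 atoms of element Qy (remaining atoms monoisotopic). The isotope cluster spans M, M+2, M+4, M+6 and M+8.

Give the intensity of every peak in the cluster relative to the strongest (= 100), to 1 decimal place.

27.4 : 88.5 : 100.0 : 46.1 : 7.4

Copper pattern (n=2): 0.47817225 : 0.4266555 : 0.09517225
Element Qy pattern (n=2): 0.212521 : 0.496958 : 0.290521
Convolve the two distributions (both contribute in 2-u steps):
  M: 0.47817225×0.212521 = 0.101622
  M+2: 0.47817225×0.496958 + 0.4266555×0.212521 = 0.328305
  M+4: 0.47817225×0.290521 + 0.4266555×0.496958 + 0.09517225×0.212521 = 0.371175
  M+6: 0.4266555×0.290521 + 0.09517225×0.496958 = 0.171249
  M+8: 0.09517225×0.290521 = 0.027650
Scale to base peak (0.371175) = 100: 27.4 : 88.5 : 100.0 : 46.1 : 7.4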